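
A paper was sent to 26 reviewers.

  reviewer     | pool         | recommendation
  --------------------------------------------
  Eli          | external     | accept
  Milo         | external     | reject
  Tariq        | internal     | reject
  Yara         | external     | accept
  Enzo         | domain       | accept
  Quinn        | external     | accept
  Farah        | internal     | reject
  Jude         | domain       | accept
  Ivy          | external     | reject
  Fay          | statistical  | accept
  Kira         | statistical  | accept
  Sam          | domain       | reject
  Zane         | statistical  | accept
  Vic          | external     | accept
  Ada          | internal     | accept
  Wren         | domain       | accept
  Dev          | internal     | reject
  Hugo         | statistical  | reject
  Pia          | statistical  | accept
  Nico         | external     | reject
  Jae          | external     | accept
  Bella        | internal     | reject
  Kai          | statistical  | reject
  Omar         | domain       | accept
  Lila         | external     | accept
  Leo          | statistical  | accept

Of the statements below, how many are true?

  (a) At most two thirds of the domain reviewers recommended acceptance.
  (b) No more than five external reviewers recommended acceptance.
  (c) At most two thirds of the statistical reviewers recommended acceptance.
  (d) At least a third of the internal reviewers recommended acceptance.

0

(a) domain: |A| = 5, |A ∩ B| = 4; needs |A ∩ B| / |A| ≤ 2/3 — false.
(b) external: |A| = 9, |A ∩ B| = 6; needs |A ∩ B| ≤ 5 — false.
(c) statistical: |A| = 7, |A ∩ B| = 5; needs |A ∩ B| / |A| ≤ 2/3 — false.
(d) internal: |A| = 5, |A ∩ B| = 1; needs |A ∩ B| / |A| ≥ 1/3 — false.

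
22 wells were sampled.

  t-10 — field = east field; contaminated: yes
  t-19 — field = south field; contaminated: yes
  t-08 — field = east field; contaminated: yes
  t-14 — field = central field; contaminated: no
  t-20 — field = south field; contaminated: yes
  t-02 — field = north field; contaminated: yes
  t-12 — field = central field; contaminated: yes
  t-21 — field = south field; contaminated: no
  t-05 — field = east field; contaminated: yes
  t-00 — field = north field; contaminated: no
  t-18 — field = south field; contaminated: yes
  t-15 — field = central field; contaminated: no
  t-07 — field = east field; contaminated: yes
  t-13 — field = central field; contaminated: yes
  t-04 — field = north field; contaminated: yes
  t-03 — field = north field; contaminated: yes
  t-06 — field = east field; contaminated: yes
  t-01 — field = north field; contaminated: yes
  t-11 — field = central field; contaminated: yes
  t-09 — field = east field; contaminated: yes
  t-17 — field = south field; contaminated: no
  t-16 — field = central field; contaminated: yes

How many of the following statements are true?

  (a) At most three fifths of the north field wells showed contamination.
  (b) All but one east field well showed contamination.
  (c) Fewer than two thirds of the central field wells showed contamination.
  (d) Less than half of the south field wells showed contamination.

0

(a) north field: |A| = 5, |A ∩ B| = 4; needs |A ∩ B| / |A| ≤ 3/5 — false.
(b) east field: |A| = 6, |A ∩ B| = 6; needs |A ∖ B| = 1 — false.
(c) central field: |A| = 6, |A ∩ B| = 4; needs |A ∩ B| / |A| < 2/3 — false.
(d) south field: |A| = 5, |A ∩ B| = 3; needs |A ∩ B| < |A ∖ B| — false.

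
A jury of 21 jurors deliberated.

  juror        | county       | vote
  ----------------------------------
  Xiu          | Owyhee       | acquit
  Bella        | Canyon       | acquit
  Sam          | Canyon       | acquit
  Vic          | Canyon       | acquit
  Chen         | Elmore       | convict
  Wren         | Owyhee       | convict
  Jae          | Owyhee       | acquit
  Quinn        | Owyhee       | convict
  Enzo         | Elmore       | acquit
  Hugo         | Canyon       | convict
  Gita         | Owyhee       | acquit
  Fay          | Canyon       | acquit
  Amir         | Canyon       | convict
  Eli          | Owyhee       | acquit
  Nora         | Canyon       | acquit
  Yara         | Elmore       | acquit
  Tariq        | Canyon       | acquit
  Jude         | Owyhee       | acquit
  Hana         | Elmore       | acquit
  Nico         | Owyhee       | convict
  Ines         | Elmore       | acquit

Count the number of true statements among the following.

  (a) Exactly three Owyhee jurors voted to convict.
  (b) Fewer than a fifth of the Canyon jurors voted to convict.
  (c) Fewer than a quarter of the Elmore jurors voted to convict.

2

(a) Owyhee: |A| = 8, |A ∩ B| = 3; needs |A ∩ B| = 3 — true.
(b) Canyon: |A| = 8, |A ∩ B| = 2; needs |A ∩ B| / |A| < 1/5 — false.
(c) Elmore: |A| = 5, |A ∩ B| = 1; needs |A ∩ B| / |A| < 1/4 — true.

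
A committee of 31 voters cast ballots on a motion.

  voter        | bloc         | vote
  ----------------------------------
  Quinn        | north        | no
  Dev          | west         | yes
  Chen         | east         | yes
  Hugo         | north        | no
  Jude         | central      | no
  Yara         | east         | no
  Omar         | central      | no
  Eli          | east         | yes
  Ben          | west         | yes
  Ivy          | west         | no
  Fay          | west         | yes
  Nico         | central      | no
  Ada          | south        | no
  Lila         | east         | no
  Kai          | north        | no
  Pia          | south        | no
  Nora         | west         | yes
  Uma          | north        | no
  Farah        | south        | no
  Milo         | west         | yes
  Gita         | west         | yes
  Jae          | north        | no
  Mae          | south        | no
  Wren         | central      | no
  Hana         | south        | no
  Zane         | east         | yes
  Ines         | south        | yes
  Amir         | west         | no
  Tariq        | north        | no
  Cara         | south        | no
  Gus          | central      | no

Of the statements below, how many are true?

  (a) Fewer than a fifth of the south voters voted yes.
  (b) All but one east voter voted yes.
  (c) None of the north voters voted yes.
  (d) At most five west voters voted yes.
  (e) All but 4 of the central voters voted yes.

(a) south: |A| = 7, |A ∩ B| = 1; needs |A ∩ B| / |A| < 1/5 — true.
(b) east: |A| = 5, |A ∩ B| = 3; needs |A ∖ B| = 1 — false.
(c) north: |A| = 6, |A ∩ B| = 0; needs A ∩ B = ∅ (|A ∩ B| = 0) — true.
(d) west: |A| = 8, |A ∩ B| = 6; needs |A ∩ B| ≤ 5 — false.
(e) central: |A| = 5, |A ∩ B| = 0; needs |A ∖ B| = 4 — false.

2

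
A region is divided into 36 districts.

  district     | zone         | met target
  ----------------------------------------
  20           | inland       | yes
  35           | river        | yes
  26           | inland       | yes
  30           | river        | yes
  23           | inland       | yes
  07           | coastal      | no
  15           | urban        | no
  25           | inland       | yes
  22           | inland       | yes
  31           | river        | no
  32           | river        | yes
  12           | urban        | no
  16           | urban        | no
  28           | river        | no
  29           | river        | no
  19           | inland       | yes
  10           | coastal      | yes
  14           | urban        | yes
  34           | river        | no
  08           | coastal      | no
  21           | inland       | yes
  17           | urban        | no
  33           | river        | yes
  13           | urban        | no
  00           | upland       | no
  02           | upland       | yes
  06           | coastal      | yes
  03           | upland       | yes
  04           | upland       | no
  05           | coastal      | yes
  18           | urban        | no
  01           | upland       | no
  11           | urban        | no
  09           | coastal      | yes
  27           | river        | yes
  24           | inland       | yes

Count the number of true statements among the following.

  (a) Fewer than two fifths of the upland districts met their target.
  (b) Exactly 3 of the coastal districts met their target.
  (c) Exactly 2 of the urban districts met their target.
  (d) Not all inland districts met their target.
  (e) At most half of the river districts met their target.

(a) upland: |A| = 5, |A ∩ B| = 2; needs |A ∩ B| / |A| < 2/5 — false.
(b) coastal: |A| = 6, |A ∩ B| = 4; needs |A ∩ B| = 3 — false.
(c) urban: |A| = 8, |A ∩ B| = 1; needs |A ∩ B| = 2 — false.
(d) inland: |A| = 8, |A ∩ B| = 8; needs A ⊄ B (|A ∖ B| ≥ 1) — false.
(e) river: |A| = 9, |A ∩ B| = 5; needs |A ∩ B| ≤ |A ∖ B| — false.

0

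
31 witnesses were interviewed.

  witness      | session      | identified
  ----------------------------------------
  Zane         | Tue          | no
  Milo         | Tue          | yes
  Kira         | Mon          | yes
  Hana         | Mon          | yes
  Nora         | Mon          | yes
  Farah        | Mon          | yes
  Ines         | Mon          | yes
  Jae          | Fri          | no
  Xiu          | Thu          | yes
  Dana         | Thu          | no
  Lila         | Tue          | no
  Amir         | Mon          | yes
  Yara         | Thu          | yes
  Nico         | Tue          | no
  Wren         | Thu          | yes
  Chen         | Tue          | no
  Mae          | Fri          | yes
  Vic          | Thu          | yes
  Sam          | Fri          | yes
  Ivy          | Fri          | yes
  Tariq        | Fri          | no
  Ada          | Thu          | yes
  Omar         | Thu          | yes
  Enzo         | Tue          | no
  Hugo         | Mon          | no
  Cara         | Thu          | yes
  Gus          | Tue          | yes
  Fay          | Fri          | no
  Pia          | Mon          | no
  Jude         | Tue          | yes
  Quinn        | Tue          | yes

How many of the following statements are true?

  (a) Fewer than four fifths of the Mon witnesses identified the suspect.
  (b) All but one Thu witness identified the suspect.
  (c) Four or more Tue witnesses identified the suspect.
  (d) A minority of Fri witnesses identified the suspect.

(a) Mon: |A| = 8, |A ∩ B| = 6; needs |A ∩ B| / |A| < 4/5 — true.
(b) Thu: |A| = 8, |A ∩ B| = 7; needs |A ∖ B| = 1 — true.
(c) Tue: |A| = 9, |A ∩ B| = 4; needs |A ∩ B| ≥ 4 — true.
(d) Fri: |A| = 6, |A ∩ B| = 3; needs |A ∩ B| < |A ∖ B| — false.

3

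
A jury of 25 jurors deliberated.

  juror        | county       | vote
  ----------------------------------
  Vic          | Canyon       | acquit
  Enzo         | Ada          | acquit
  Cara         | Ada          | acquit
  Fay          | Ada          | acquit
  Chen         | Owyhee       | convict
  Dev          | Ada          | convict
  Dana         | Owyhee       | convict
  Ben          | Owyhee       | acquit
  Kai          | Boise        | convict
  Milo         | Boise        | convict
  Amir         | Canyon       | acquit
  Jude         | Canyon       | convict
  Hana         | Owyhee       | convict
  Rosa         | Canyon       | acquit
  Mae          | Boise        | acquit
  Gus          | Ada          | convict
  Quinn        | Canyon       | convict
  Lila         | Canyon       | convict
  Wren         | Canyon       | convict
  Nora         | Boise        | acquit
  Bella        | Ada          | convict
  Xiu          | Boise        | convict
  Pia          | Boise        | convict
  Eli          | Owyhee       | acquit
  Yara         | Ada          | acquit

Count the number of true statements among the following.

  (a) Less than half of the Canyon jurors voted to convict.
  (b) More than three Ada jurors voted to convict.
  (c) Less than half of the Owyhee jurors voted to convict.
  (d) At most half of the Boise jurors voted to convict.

0

(a) Canyon: |A| = 7, |A ∩ B| = 4; needs |A ∩ B| < |A ∖ B| — false.
(b) Ada: |A| = 7, |A ∩ B| = 3; needs |A ∩ B| > 3 — false.
(c) Owyhee: |A| = 5, |A ∩ B| = 3; needs |A ∩ B| < |A ∖ B| — false.
(d) Boise: |A| = 6, |A ∩ B| = 4; needs |A ∩ B| ≤ |A ∖ B| — false.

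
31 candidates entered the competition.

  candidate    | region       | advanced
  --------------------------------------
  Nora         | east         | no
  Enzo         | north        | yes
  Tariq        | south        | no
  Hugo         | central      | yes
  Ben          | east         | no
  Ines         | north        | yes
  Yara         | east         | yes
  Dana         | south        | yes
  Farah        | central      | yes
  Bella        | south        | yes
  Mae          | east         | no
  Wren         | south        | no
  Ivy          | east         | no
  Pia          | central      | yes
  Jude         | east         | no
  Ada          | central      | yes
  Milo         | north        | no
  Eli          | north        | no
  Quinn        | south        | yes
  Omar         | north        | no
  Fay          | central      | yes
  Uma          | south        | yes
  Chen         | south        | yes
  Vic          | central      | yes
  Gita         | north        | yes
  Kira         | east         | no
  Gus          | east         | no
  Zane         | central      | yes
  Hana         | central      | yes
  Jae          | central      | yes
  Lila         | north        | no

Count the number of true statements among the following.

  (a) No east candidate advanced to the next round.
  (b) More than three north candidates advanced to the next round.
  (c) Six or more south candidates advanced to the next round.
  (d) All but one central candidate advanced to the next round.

0

(a) east: |A| = 8, |A ∩ B| = 1; needs A ∩ B = ∅ (|A ∩ B| = 0) — false.
(b) north: |A| = 7, |A ∩ B| = 3; needs |A ∩ B| > 3 — false.
(c) south: |A| = 7, |A ∩ B| = 5; needs |A ∩ B| ≥ 6 — false.
(d) central: |A| = 9, |A ∩ B| = 9; needs |A ∖ B| = 1 — false.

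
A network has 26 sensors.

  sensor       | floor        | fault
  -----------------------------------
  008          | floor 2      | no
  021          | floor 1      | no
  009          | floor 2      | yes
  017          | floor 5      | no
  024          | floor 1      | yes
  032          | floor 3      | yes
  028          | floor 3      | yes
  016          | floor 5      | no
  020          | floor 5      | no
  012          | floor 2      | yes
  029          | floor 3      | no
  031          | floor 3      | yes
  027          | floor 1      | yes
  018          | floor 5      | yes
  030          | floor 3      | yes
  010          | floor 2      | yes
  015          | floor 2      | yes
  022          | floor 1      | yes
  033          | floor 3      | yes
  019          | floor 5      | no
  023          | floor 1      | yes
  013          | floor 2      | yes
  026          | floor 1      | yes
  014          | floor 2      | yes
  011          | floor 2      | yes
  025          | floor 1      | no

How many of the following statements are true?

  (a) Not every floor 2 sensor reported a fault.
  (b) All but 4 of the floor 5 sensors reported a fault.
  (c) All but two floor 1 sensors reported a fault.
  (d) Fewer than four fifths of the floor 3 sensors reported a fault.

(a) floor 2: |A| = 8, |A ∩ B| = 7; needs A ⊄ B (|A ∖ B| ≥ 1) — true.
(b) floor 5: |A| = 5, |A ∩ B| = 1; needs |A ∖ B| = 4 — true.
(c) floor 1: |A| = 7, |A ∩ B| = 5; needs |A ∖ B| = 2 — true.
(d) floor 3: |A| = 6, |A ∩ B| = 5; needs |A ∩ B| / |A| < 4/5 — false.

3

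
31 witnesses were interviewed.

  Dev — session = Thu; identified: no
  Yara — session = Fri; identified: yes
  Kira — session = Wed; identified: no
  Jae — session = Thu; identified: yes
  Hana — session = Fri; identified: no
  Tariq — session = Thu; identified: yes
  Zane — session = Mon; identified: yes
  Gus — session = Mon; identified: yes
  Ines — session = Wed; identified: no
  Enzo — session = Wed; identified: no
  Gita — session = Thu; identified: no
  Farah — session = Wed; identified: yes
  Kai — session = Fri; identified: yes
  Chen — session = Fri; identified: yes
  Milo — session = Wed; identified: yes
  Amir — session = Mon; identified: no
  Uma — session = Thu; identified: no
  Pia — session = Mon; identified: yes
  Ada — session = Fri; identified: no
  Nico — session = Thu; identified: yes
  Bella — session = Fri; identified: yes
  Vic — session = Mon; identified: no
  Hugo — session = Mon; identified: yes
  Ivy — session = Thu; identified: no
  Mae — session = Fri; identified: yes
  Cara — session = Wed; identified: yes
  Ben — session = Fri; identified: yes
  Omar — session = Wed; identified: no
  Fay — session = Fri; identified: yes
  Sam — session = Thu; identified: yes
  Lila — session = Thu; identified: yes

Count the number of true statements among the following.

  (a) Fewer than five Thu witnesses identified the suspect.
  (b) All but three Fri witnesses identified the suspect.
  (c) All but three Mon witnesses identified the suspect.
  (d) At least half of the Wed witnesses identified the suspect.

(a) Thu: |A| = 9, |A ∩ B| = 5; needs |A ∩ B| < 5 — false.
(b) Fri: |A| = 9, |A ∩ B| = 7; needs |A ∖ B| = 3 — false.
(c) Mon: |A| = 6, |A ∩ B| = 4; needs |A ∖ B| = 3 — false.
(d) Wed: |A| = 7, |A ∩ B| = 3; needs |A ∩ B| ≥ |A ∖ B| — false.

0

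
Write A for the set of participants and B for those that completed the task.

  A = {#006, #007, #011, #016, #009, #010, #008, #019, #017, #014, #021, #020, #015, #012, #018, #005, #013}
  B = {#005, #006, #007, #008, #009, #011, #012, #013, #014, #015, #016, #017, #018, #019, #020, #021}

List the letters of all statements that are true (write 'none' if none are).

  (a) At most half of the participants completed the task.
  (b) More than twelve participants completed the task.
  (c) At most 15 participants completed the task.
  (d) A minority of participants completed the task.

|A| = 17, |A ∩ B| = 16, |A ∖ B| = 1.
(a) |A ∩ B| ≤ |A ∖ B|: fails.
(b) |A ∩ B| > 12: holds.
(c) |A ∩ B| ≤ 15: fails.
(d) |A ∩ B| < |A ∖ B|: fails.

(b)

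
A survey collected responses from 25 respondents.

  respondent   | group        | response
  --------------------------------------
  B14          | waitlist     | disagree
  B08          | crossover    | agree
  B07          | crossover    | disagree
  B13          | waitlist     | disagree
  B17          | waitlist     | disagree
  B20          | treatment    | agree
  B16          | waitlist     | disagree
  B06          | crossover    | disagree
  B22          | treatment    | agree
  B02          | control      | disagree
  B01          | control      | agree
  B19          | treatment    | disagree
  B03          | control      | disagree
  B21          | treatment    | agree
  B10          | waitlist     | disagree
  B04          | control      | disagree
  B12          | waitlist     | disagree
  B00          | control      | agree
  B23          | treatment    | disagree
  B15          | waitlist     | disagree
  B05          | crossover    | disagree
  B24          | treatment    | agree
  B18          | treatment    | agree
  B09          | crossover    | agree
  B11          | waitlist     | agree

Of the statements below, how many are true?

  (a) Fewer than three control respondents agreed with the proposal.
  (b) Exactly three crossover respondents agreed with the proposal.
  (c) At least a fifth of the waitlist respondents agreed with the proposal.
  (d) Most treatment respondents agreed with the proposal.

2

(a) control: |A| = 5, |A ∩ B| = 2; needs |A ∩ B| < 3 — true.
(b) crossover: |A| = 5, |A ∩ B| = 2; needs |A ∩ B| = 3 — false.
(c) waitlist: |A| = 8, |A ∩ B| = 1; needs |A ∩ B| / |A| ≥ 1/5 — false.
(d) treatment: |A| = 7, |A ∩ B| = 5; needs |A ∩ B| > |A ∖ B| — true.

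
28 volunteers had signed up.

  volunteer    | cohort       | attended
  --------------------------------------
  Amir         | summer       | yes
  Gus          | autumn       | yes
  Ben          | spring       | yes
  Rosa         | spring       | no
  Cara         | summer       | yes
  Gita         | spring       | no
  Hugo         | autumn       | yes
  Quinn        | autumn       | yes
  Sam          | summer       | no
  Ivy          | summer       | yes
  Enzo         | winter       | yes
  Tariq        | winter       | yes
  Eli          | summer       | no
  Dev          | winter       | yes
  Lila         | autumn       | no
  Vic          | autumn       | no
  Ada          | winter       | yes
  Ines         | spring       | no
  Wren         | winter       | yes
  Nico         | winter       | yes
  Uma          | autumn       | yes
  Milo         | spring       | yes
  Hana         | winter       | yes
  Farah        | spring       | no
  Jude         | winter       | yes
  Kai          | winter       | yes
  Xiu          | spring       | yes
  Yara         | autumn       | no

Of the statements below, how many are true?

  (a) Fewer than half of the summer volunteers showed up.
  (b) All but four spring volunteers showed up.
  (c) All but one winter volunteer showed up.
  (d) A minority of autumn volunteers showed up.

1

(a) summer: |A| = 5, |A ∩ B| = 3; needs |A ∩ B| < |A ∖ B| — false.
(b) spring: |A| = 7, |A ∩ B| = 3; needs |A ∖ B| = 4 — true.
(c) winter: |A| = 9, |A ∩ B| = 9; needs |A ∖ B| = 1 — false.
(d) autumn: |A| = 7, |A ∩ B| = 4; needs |A ∩ B| < |A ∖ B| — false.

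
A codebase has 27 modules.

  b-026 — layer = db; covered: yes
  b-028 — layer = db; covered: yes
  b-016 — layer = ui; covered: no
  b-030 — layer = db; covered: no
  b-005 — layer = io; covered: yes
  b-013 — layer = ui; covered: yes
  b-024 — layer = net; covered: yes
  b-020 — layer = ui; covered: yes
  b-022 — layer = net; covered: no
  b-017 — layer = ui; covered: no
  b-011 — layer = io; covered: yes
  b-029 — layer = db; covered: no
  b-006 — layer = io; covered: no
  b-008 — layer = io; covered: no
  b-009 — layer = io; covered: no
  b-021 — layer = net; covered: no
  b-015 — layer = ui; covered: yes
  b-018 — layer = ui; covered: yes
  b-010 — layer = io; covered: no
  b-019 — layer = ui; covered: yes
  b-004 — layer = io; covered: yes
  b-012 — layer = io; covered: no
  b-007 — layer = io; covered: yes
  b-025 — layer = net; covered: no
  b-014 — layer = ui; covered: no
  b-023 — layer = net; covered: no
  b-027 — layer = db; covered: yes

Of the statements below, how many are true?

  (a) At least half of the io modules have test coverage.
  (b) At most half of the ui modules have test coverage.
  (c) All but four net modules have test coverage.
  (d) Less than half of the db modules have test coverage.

1

(a) io: |A| = 9, |A ∩ B| = 4; needs |A ∩ B| ≥ |A ∖ B| — false.
(b) ui: |A| = 8, |A ∩ B| = 5; needs |A ∩ B| ≤ |A ∖ B| — false.
(c) net: |A| = 5, |A ∩ B| = 1; needs |A ∖ B| = 4 — true.
(d) db: |A| = 5, |A ∩ B| = 3; needs |A ∩ B| < |A ∖ B| — false.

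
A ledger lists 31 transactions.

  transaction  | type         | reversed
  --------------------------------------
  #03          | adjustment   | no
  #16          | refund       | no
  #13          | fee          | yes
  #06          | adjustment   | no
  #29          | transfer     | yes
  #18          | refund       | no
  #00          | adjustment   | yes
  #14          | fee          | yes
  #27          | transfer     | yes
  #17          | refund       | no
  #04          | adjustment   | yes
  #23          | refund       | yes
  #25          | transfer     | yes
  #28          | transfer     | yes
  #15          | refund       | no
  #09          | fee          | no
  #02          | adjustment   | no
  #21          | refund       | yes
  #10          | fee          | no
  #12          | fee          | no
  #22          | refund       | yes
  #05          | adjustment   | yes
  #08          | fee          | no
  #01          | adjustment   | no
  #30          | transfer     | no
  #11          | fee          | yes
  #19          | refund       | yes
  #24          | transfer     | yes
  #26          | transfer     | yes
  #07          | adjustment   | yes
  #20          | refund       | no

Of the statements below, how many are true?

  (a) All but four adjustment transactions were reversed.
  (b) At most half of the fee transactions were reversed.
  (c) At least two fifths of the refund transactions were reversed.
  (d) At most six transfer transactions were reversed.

(a) adjustment: |A| = 8, |A ∩ B| = 4; needs |A ∖ B| = 4 — true.
(b) fee: |A| = 7, |A ∩ B| = 3; needs |A ∩ B| ≤ |A ∖ B| — true.
(c) refund: |A| = 9, |A ∩ B| = 4; needs |A ∩ B| / |A| ≥ 2/5 — true.
(d) transfer: |A| = 7, |A ∩ B| = 6; needs |A ∩ B| ≤ 6 — true.

4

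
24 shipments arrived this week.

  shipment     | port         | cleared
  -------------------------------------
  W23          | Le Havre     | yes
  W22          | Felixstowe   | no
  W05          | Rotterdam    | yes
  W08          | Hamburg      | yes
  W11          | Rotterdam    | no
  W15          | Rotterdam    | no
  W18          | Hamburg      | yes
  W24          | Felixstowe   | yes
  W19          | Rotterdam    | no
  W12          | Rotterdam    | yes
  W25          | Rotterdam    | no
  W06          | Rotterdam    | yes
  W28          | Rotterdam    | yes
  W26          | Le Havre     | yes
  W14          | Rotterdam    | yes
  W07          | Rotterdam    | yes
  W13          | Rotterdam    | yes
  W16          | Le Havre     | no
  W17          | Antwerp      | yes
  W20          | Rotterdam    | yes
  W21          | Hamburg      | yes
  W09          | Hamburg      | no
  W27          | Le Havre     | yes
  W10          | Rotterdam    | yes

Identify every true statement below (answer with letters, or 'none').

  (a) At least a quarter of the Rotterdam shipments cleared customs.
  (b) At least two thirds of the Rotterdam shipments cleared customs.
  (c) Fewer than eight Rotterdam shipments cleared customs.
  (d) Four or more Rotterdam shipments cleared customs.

(a), (b), (d)

|A| = 13, |A ∩ B| = 9, |A ∖ B| = 4.
(a) |A ∩ B| / |A| ≥ 1/4: holds.
(b) |A ∩ B| / |A| ≥ 2/3: holds.
(c) |A ∩ B| < 8: fails.
(d) |A ∩ B| ≥ 4: holds.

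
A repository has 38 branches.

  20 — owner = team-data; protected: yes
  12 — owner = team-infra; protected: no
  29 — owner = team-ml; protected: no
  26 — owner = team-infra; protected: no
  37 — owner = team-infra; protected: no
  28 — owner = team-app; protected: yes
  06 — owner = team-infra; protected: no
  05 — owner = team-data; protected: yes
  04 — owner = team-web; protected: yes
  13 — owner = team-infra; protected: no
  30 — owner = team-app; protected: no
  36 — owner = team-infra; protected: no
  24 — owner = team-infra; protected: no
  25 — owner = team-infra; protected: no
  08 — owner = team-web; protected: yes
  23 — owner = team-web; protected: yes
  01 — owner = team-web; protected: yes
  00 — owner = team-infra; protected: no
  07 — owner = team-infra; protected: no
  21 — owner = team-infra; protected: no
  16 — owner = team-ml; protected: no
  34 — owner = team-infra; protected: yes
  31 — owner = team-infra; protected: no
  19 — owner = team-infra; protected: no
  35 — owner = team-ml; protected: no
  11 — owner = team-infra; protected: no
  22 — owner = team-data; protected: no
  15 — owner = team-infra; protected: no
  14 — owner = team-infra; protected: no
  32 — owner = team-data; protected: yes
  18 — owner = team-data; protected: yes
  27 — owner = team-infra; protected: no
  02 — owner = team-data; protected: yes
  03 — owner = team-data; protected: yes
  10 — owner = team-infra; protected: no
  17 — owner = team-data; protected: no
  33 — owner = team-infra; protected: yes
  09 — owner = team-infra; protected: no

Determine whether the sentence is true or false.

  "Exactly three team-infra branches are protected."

'Exactly three team-infra branches are protected' holds iff |A ∩ B| = 3.
|A| = 21, |A ∩ B| = 2, |A ∖ B| = 19.
|A ∩ B| = 2, so the statement is false.

False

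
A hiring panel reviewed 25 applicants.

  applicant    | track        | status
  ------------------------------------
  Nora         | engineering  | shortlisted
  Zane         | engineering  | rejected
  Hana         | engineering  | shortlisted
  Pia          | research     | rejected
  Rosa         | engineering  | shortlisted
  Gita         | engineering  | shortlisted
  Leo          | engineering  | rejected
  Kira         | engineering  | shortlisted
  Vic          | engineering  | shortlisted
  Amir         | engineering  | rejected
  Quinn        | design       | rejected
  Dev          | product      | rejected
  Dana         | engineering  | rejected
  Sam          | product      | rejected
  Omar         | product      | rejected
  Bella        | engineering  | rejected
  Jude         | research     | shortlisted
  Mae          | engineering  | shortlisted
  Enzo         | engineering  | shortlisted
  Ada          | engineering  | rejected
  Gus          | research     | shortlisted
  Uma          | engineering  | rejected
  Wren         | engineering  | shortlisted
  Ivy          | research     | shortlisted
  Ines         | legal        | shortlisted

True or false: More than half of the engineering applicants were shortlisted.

True

The determiner here denotes the relation: |A ∩ B| > |A ∖ B|.
|A| = 16, |A ∩ B| = 9, |A ∖ B| = 7.
9 > 7, so the statement is true.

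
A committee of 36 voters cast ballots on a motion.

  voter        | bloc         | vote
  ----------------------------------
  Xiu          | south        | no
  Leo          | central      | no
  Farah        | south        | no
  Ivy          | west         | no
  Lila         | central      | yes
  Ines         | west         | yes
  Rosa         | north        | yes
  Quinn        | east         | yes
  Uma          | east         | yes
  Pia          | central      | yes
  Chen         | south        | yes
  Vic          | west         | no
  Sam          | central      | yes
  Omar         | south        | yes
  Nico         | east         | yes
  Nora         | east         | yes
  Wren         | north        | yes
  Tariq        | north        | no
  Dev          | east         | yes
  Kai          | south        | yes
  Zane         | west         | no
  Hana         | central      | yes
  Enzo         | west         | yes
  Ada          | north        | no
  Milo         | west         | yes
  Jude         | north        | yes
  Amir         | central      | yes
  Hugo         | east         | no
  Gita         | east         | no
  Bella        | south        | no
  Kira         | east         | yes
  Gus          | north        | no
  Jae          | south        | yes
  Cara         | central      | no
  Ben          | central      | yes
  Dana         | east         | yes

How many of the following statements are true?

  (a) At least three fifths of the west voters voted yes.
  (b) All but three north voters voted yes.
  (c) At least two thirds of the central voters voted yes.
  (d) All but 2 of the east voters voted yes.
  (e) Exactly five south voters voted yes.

3

(a) west: |A| = 6, |A ∩ B| = 3; needs |A ∩ B| / |A| ≥ 3/5 — false.
(b) north: |A| = 6, |A ∩ B| = 3; needs |A ∖ B| = 3 — true.
(c) central: |A| = 8, |A ∩ B| = 6; needs |A ∩ B| / |A| ≥ 2/3 — true.
(d) east: |A| = 9, |A ∩ B| = 7; needs |A ∖ B| = 2 — true.
(e) south: |A| = 7, |A ∩ B| = 4; needs |A ∩ B| = 5 — false.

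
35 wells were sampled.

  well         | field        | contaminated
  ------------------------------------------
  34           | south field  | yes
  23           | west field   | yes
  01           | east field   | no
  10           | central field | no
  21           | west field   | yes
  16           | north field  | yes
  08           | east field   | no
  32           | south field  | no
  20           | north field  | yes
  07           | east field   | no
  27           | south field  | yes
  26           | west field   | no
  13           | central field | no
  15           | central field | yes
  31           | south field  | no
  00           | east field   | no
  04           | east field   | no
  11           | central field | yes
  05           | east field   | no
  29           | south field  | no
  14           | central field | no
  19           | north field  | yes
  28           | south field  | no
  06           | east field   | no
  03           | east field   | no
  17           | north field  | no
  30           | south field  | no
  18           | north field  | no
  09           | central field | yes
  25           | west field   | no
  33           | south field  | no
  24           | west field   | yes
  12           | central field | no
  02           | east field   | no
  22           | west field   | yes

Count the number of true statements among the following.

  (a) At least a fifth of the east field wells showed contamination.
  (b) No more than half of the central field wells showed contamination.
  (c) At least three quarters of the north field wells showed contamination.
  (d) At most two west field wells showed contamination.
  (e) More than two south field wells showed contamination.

(a) east field: |A| = 9, |A ∩ B| = 0; needs |A ∩ B| / |A| ≥ 1/5 — false.
(b) central field: |A| = 7, |A ∩ B| = 3; needs |A ∩ B| ≤ |A ∖ B| — true.
(c) north field: |A| = 5, |A ∩ B| = 3; needs |A ∩ B| / |A| ≥ 3/4 — false.
(d) west field: |A| = 6, |A ∩ B| = 4; needs |A ∩ B| ≤ 2 — false.
(e) south field: |A| = 8, |A ∩ B| = 2; needs |A ∩ B| > 2 — false.

1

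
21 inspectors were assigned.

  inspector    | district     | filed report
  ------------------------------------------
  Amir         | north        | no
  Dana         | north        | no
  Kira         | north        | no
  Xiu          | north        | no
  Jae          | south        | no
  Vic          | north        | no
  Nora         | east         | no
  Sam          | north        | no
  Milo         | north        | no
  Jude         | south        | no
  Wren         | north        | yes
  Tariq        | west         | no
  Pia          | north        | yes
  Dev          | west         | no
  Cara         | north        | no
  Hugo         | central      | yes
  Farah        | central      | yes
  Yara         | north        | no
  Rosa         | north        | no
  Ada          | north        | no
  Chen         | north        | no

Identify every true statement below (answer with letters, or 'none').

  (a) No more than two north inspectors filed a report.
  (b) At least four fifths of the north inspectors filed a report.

(a)

|A| = 14, |A ∩ B| = 2, |A ∖ B| = 12.
(a) |A ∩ B| ≤ 2: holds.
(b) |A ∩ B| / |A| ≥ 4/5: fails.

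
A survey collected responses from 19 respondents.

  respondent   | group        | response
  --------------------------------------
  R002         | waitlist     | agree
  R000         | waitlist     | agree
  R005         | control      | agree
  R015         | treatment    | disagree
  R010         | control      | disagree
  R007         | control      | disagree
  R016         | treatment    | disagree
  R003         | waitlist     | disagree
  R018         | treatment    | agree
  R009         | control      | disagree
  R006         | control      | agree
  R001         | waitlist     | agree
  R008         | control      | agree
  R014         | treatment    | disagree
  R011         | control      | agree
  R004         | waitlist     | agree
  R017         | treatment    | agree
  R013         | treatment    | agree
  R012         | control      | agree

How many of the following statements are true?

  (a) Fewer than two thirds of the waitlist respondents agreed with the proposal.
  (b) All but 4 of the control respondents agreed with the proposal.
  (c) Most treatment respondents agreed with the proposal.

0

(a) waitlist: |A| = 5, |A ∩ B| = 4; needs |A ∩ B| / |A| < 2/3 — false.
(b) control: |A| = 8, |A ∩ B| = 5; needs |A ∖ B| = 4 — false.
(c) treatment: |A| = 6, |A ∩ B| = 3; needs |A ∩ B| > |A ∖ B| — false.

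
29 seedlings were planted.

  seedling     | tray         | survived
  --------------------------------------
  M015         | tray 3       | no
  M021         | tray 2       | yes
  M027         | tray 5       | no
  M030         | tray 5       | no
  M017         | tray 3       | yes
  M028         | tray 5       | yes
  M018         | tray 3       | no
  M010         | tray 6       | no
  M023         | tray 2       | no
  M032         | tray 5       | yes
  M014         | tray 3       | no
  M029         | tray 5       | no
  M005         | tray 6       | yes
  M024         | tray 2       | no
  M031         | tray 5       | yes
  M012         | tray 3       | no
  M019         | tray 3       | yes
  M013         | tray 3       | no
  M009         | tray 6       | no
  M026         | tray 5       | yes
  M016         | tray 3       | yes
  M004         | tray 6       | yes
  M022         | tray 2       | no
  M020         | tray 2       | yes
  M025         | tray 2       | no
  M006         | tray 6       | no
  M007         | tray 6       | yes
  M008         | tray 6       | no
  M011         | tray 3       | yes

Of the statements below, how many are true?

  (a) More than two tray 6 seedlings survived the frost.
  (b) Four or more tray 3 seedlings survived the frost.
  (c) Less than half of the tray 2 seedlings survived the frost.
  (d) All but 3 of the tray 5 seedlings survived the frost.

(a) tray 6: |A| = 7, |A ∩ B| = 3; needs |A ∩ B| > 2 — true.
(b) tray 3: |A| = 9, |A ∩ B| = 4; needs |A ∩ B| ≥ 4 — true.
(c) tray 2: |A| = 6, |A ∩ B| = 2; needs |A ∩ B| < |A ∖ B| — true.
(d) tray 5: |A| = 7, |A ∩ B| = 4; needs |A ∖ B| = 3 — true.

4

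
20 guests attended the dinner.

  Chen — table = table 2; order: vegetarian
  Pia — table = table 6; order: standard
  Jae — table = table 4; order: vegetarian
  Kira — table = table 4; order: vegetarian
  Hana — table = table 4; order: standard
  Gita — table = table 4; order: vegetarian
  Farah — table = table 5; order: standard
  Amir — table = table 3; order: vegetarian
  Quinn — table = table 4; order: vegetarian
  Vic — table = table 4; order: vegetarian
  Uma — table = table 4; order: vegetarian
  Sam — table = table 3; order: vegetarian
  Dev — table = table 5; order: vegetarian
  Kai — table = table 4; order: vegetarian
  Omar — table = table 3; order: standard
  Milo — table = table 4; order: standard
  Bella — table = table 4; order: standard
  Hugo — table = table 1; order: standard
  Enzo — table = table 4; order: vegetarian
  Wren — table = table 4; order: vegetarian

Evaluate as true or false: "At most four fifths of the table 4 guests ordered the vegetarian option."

True

The determiner here denotes the relation: |A ∩ B| / |A| ≤ 4/5.
A (the restrictor) = {Jae, Kira, Hana, Gita, Quinn, Vic, Uma, Kai, Milo, Bella, Enzo, Wren}, |A| = 12.
A ∩ B = {Jae, Kira, Gita, Quinn, Vic, Uma, Kai, Enzo, Wren}, so |A ∩ B| = 9.
A ∖ B = {Hana, Milo, Bella}, so |A ∖ B| = 3.
|A ∩ B|/|A| = 9/12, so the statement is true.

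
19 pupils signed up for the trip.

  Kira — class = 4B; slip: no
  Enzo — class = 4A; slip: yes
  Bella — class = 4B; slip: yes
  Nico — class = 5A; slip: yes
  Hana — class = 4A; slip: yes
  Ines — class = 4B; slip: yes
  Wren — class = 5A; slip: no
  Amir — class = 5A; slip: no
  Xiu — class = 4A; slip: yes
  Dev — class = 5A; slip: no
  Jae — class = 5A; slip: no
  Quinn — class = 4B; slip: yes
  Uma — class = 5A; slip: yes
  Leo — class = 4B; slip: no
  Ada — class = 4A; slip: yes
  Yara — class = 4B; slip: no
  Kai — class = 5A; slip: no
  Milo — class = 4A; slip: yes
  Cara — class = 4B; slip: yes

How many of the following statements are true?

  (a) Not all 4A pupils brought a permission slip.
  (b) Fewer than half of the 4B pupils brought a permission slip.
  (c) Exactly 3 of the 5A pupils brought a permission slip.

(a) 4A: |A| = 5, |A ∩ B| = 5; needs A ⊄ B (|A ∖ B| ≥ 1) — false.
(b) 4B: |A| = 7, |A ∩ B| = 4; needs |A ∩ B| < |A ∖ B| — false.
(c) 5A: |A| = 7, |A ∩ B| = 2; needs |A ∩ B| = 3 — false.

0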